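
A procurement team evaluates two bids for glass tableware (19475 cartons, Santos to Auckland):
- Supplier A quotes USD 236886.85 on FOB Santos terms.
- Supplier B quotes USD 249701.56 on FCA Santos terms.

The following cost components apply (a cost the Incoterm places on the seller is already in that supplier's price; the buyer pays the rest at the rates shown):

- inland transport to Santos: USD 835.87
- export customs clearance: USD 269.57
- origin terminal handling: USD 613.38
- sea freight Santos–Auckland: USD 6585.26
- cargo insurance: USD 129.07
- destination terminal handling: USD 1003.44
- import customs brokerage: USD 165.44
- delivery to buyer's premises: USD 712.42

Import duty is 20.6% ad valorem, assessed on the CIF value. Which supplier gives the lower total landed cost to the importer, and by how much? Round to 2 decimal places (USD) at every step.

Supplier A (FOB):
CIF value = FOB price + freight + insurance = 236886.85 + 6585.26 + 129.07 = 243601.18
Import duty = 243601.18 × 20.6% = 50181.84
Buyer bears (A): 6585.26 + 129.07 + 1003.44 + 165.44 + 712.42 = 8595.63
Landed cost (A) = invoice 236886.85 + 8595.63 + duty 50181.84 = 295664.32
Supplier B (FCA):
CIF value = FCA price + origin terminal + freight + insurance = 249701.56 + 613.38 + 6585.26 + 129.07 = 257029.27
Import duty = 257029.27 × 20.6% = 52948.03
Buyer bears (B): 613.38 + 6585.26 + 129.07 + 1003.44 + 165.44 + 712.42 = 9209.01
Landed cost (B) = invoice 249701.56 + 9209.01 + duty 52948.03 = 311858.60
Difference = |295664.32 − 311858.60| = 16194.28

Supplier A is cheaper by USD 16194.28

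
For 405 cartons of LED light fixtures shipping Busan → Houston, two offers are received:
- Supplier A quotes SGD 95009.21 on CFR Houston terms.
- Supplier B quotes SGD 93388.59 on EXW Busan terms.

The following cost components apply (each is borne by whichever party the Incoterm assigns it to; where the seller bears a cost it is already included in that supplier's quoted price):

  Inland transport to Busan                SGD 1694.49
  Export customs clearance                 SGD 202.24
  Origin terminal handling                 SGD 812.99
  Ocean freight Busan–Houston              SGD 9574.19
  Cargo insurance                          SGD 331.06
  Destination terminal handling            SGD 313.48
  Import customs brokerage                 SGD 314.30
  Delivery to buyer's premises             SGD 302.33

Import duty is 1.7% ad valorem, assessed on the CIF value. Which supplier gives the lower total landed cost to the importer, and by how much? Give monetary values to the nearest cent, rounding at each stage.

Supplier A is cheaper by SGD 10844.57

Supplier A (CFR):
CIF value = CFR price + insurance = 95009.21 + 331.06 = 95340.27
Import duty = 95340.27 × 1.7% = 1620.78
Buyer bears (A): 331.06 + 313.48 + 314.30 + 302.33 = 1261.17
Landed cost (A) = invoice 95009.21 + 1261.17 + duty 1620.78 = 97891.16
Supplier B (EXW):
CIF value = EXW price + inland to port + export clearance + origin terminal + freight + insurance = 93388.59 + 1694.49 + 202.24 + 812.99 + 9574.19 + 331.06 = 106003.56
Import duty = 106003.56 × 1.7% = 1802.06
Buyer bears (B): 1694.49 + 202.24 + 812.99 + 9574.19 + 331.06 + 313.48 + 314.30 + 302.33 = 13545.08
Landed cost (B) = invoice 93388.59 + 13545.08 + duty 1802.06 = 108735.73
Difference = |97891.16 − 108735.73| = 10844.57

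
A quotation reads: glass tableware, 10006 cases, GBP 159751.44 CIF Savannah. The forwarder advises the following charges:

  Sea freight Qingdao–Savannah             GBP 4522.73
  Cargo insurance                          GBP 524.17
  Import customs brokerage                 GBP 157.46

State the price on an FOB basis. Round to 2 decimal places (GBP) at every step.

Not relevant to the conversion: brokerage — on the buyer under both terms; not part of either seller's price.
From CIF to FOB, the seller no longer bears: freight, insurance.
FOB price = 159751.44 − 4522.73 − 524.17 = 154704.54

FOB price: GBP 154704.54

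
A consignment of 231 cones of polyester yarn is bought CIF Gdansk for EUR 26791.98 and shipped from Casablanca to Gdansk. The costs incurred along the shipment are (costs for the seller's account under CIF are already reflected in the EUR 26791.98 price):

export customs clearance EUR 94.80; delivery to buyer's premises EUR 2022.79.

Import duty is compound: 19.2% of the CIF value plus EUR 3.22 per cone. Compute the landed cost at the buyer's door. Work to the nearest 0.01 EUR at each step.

CIF: the seller pays costs through ocean freight and marine insurance to the destination port.
Already in the invoice (seller's account under CIF): export clearance — exclude.
The CIF price already equals the CIF value: 26791.98
Ad valorem component: 26791.98 × 19.2% = 5144.06
Specific component: 231 × 3.22 = 743.82
Import duty = 5144.06 + 743.82 = 5887.88
Buyer bears: delivery 2022.79 + duty 5887.88 = 7910.67
Landed cost = invoice 26791.98 + 7910.67 = 34702.65

Total landed cost: EUR 34702.65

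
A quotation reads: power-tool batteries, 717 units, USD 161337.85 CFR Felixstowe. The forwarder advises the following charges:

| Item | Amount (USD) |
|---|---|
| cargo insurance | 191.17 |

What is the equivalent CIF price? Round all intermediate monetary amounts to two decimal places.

From CFR to CIF, the seller additionally bears: insurance.
CIF price = 161337.85 + 191.17 = 161529.02

CIF price: USD 161529.02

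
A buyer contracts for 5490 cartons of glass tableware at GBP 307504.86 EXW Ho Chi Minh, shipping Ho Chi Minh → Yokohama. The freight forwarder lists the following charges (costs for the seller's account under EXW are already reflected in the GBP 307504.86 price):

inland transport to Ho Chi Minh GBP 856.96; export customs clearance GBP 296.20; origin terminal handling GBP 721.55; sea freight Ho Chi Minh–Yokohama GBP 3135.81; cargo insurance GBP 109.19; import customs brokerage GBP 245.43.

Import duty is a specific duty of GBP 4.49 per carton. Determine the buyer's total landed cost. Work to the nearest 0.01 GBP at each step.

EXW: the seller makes goods available at their premises; the buyer bears all onward costs.
CIF value = EXW price + inland to port + export clearance + origin terminal + freight + insurance = 307504.86 + 856.96 + 296.20 + 721.55 + 3135.81 + 109.19 = 312624.57
Import duty = 5490 × 4.49 = 24650.10
Buyer bears: inland to port 856.96 + export clearance 296.20 + origin terminal 721.55 + freight 3135.81 + insurance 109.19 + brokerage 245.43 + duty 24650.10 = 30015.24
Landed cost = invoice 307504.86 + 30015.24 = 337520.10

Total landed cost: GBP 337520.10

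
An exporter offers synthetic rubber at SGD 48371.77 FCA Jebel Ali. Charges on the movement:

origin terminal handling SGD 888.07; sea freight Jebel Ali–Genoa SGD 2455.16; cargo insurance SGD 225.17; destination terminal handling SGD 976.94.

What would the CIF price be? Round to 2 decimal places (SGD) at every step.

Not relevant to the conversion: destination terminal — on the buyer under both terms; not part of either seller's price.
From FCA to CIF, the seller additionally bears: origin terminal, freight, insurance.
CIF price = 48371.77 + 888.07 + 2455.16 + 225.17 = 51940.17

CIF price: SGD 51940.17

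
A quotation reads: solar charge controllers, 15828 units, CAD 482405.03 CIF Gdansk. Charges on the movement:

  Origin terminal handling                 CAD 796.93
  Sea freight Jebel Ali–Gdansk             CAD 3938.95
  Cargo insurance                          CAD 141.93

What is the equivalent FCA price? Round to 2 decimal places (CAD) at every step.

From CIF to FCA, the seller no longer bears: origin terminal, freight, insurance.
FCA price = 482405.03 − 796.93 − 3938.95 − 141.93 = 477527.22

FCA price: CAD 477527.22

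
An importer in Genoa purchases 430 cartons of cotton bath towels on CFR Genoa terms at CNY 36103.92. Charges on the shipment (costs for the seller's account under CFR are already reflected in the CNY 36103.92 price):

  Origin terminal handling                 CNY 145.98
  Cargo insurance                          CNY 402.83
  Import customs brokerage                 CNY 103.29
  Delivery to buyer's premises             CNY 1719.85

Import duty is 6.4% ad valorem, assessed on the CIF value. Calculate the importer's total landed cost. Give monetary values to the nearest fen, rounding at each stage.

CFR: the seller pays costs through ocean freight to the destination port, but not insurance.
Already in the invoice (seller's account under CFR): origin terminal — exclude.
CIF value = CFR price + insurance = 36103.92 + 402.83 = 36506.75
Import duty = 36506.75 × 6.4% = 2336.43
Buyer bears: insurance 402.83 + brokerage 103.29 + delivery 1719.85 + duty 2336.43 = 4562.40
Landed cost = invoice 36103.92 + 4562.40 = 40666.32

Total landed cost: CNY 40666.32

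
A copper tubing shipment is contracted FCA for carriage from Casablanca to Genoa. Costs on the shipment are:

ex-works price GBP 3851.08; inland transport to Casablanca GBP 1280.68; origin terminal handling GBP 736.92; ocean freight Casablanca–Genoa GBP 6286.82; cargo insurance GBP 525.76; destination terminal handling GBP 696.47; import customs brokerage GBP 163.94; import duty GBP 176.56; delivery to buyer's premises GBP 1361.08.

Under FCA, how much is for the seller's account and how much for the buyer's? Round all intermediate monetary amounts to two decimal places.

Seller: GBP 5131.76; buyer: GBP 9947.55

FCA: the seller delivers export-cleared goods to the carrier; the buyer bears costs from that point.
Seller's account: goods 3851.08 + inland to port 1280.68 = 5131.76
Buyer's account: origin terminal 736.92 + freight 6286.82 + insurance 525.76 + destination terminal 696.47 + brokerage 163.94 + duty 176.56 + delivery 1361.08 = 9947.55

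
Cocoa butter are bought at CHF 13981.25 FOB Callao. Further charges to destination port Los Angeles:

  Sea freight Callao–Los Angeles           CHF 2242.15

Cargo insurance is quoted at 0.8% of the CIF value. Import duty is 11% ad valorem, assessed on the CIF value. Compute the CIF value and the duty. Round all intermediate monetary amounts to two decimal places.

CIF value: CHF 16354.23; import duty: CHF 1798.97

Let C be the CIF value. C = FOB price + freight + 0.8% × C
C − 0.8% × C = 13981.25 + 2242.15
0.992 × C = 16223.40
C = 16223.40 / 0.992 = 16354.23
Insurance premium = 0.8% × 16354.23 = 130.83
Import duty = 16354.23 × 11% = 1798.97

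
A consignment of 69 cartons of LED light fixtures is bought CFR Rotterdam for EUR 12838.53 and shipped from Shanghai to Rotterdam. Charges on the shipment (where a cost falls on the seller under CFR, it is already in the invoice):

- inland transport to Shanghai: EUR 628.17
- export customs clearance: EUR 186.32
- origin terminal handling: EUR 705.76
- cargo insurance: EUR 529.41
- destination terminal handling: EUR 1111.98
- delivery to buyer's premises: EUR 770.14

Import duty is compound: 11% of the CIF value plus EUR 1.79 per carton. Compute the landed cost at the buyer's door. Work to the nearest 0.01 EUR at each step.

Total landed cost: EUR 16844.04

CFR: the seller pays costs through ocean freight to the destination port, but not insurance.
Already in the invoice (seller's account under CFR): inland to port, export clearance, origin terminal — exclude.
CIF value = CFR price + insurance = 12838.53 + 529.41 = 13367.94
Ad valorem component: 13367.94 × 11% = 1470.47
Specific component: 69 × 1.79 = 123.51
Import duty = 1470.47 + 123.51 = 1593.98
Buyer bears: insurance 529.41 + destination terminal 1111.98 + delivery 770.14 + duty 1593.98 = 4005.51
Landed cost = invoice 12838.53 + 4005.51 = 16844.04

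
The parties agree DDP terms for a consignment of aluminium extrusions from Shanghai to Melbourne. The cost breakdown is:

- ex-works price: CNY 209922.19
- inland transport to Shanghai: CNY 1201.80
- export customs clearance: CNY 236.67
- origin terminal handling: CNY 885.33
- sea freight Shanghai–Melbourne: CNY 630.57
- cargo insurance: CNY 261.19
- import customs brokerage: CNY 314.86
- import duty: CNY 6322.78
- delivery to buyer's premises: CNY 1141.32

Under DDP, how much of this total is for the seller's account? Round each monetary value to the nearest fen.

Seller's account: CNY 220916.71

DDP: the seller bears all costs including import duty.
Seller's account: goods 209922.19 + inland to port 1201.80 + export clearance 236.67 + origin terminal 885.33 + freight 630.57 + insurance 261.19 + brokerage 314.86 + duty 6322.78 + delivery 1141.32 = 220916.71
Buyer's account: 0.00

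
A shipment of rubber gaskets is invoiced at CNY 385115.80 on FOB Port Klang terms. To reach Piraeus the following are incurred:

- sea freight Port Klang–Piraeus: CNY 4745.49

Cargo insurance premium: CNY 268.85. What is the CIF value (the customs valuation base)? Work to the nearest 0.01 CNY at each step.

CIF = FOB price + freight + insurance
CIF = 385115.80 + 4745.49 + 268.85 = 390130.14

CIF value: CNY 390130.14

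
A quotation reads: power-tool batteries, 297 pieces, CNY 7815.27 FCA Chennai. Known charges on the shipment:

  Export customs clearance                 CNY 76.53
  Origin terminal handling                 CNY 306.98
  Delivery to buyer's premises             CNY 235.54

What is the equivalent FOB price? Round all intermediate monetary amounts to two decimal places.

Not relevant to the conversion: export clearance — on the seller under both FCA and FOB; already in the FCA price and stays in the FOB price. delivery — on the buyer under both terms; not part of either seller's price.
From FCA to FOB, the seller additionally bears: origin terminal.
FOB price = 7815.27 + 306.98 = 8122.25

FOB price: CNY 8122.25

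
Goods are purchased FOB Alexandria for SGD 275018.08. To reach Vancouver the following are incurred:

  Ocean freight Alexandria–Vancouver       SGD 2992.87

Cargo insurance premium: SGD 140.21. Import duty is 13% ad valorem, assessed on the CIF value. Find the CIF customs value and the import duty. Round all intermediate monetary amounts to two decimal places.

CIF = FOB price + freight + insurance
CIF = 275018.08 + 2992.87 + 140.21 = 278151.16
Import duty = 278151.16 × 13% = 36159.65

CIF value: SGD 278151.16; import duty: SGD 36159.65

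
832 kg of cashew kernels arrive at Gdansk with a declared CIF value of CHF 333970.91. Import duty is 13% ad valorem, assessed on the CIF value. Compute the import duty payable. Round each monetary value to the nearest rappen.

Import duty = 333970.91 × 13% = 43416.22

Import duty: CHF 43416.22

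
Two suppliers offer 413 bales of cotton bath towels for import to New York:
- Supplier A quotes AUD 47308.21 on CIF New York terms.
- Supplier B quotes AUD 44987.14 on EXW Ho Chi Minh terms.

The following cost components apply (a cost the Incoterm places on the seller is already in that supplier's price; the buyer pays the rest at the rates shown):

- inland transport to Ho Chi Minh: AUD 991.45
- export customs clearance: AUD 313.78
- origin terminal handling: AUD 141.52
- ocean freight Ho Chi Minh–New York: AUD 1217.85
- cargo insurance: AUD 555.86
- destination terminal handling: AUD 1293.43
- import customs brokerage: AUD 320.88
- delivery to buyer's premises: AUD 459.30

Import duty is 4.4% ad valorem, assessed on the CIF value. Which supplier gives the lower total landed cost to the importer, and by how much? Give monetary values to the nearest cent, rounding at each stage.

Supplier A (CIF):
The CIF price already equals the CIF value: 47308.21
Import duty = 47308.21 × 4.4% = 2081.56
Buyer bears (A): 1293.43 + 320.88 + 459.30 = 2073.61
Landed cost (A) = invoice 47308.21 + 2073.61 + duty 2081.56 = 51463.38
Supplier B (EXW):
CIF value = EXW price + inland to port + export clearance + origin terminal + freight + insurance = 44987.14 + 991.45 + 313.78 + 141.52 + 1217.85 + 555.86 = 48207.60
Import duty = 48207.60 × 4.4% = 2121.13
Buyer bears (B): 991.45 + 313.78 + 141.52 + 1217.85 + 555.86 + 1293.43 + 320.88 + 459.30 = 5294.07
Landed cost (B) = invoice 44987.14 + 5294.07 + duty 2121.13 = 52402.34
Difference = |51463.38 − 52402.34| = 938.96

Supplier A is cheaper by AUD 938.96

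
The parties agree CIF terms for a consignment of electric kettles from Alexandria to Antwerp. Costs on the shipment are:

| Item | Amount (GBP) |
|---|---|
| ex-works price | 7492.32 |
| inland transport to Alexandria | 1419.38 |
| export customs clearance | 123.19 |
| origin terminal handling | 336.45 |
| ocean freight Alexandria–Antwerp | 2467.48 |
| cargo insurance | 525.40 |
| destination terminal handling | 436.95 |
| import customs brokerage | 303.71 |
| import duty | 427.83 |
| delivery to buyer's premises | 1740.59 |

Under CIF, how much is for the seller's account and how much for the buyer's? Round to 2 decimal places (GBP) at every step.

Seller: GBP 12364.22; buyer: GBP 2909.08

CIF: the seller pays costs through ocean freight and marine insurance to the destination port.
Seller's account: goods 7492.32 + inland to port 1419.38 + export clearance 123.19 + origin terminal 336.45 + freight 2467.48 + insurance 525.40 = 12364.22
Buyer's account: destination terminal 436.95 + brokerage 303.71 + duty 427.83 + delivery 1740.59 = 2909.08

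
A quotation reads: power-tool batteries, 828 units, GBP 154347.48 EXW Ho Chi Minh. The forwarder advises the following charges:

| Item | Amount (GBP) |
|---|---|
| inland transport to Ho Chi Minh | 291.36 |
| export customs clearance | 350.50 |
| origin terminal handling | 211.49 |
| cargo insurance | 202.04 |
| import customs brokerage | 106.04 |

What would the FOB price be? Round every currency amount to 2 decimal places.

FOB price: GBP 155200.83

Not relevant to the conversion: brokerage, insurance — on the buyer under both terms; not part of either seller's price.
From EXW to FOB, the seller additionally bears: inland to port, export clearance, origin terminal.
FOB price = 154347.48 + 291.36 + 350.50 + 211.49 = 155200.83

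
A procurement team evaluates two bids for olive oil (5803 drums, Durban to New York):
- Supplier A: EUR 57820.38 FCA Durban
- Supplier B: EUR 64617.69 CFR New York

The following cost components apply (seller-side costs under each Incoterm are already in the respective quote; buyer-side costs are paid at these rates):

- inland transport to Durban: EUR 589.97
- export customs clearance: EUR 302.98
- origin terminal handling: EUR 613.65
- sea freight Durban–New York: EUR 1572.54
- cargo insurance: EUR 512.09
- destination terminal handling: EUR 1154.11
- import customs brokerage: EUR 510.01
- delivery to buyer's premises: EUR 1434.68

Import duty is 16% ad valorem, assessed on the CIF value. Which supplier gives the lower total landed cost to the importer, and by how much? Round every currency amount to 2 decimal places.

Supplier A (FCA):
CIF value = FCA price + origin terminal + freight + insurance = 57820.38 + 613.65 + 1572.54 + 512.09 = 60518.66
Import duty = 60518.66 × 16% = 9682.99
Buyer bears (A): 613.65 + 1572.54 + 512.09 + 1154.11 + 510.01 + 1434.68 = 5797.08
Landed cost (A) = invoice 57820.38 + 5797.08 + duty 9682.99 = 73300.45
Supplier B (CFR):
CIF value = CFR price + insurance = 64617.69 + 512.09 = 65129.78
Import duty = 65129.78 × 16% = 10420.76
Buyer bears (B): 512.09 + 1154.11 + 510.01 + 1434.68 = 3610.89
Landed cost (B) = invoice 64617.69 + 3610.89 + duty 10420.76 = 78649.34
Difference = |73300.45 − 78649.34| = 5348.89

Supplier A is cheaper by EUR 5348.89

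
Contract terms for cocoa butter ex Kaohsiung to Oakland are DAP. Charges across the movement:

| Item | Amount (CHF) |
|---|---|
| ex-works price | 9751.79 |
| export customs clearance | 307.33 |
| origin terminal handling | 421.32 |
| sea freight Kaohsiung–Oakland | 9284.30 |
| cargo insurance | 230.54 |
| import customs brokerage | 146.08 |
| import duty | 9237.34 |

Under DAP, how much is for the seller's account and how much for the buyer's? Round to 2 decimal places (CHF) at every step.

Seller: CHF 19995.28; buyer: CHF 9383.42

DAP: the seller bears all costs to the named destination except import duty and clearance.
Seller's account: goods 9751.79 + export clearance 307.33 + origin terminal 421.32 + freight 9284.30 + insurance 230.54 = 19995.28
Buyer's account: brokerage 146.08 + duty 9237.34 = 9383.42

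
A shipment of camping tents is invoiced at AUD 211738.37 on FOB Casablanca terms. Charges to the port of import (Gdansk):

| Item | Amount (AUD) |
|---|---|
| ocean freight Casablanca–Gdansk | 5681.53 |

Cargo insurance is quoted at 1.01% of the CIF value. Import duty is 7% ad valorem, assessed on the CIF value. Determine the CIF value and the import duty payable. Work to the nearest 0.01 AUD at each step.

CIF value: AUD 219638.25; import duty: AUD 15374.68

Let C be the CIF value. C = FOB price + freight + 1.01% × C
C − 1.01% × C = 211738.37 + 5681.53
0.9899 × C = 217419.90
C = 217419.90 / 0.9899 = 219638.25
Insurance premium = 1.01% × 219638.25 = 2218.35
Import duty = 219638.25 × 7% = 15374.68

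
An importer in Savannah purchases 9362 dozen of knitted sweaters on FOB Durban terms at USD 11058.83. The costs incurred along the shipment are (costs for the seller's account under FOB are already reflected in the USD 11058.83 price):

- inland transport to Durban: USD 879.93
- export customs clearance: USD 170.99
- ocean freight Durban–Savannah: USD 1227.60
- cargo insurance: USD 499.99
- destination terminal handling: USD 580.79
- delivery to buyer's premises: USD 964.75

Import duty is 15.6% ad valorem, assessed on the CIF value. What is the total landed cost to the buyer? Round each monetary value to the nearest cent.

FOB: the seller bears costs until goods are on board at the origin port; the buyer bears freight, insurance and all costs thereafter.
Already in the invoice (seller's account under FOB): inland to port, export clearance — exclude.
CIF value = FOB price + freight + insurance = 11058.83 + 1227.60 + 499.99 = 12786.42
Import duty = 12786.42 × 15.6% = 1994.68
Buyer bears: freight 1227.60 + insurance 499.99 + destination terminal 580.79 + delivery 964.75 + duty 1994.68 = 5267.81
Landed cost = invoice 11058.83 + 5267.81 = 16326.64

Total landed cost: USD 16326.64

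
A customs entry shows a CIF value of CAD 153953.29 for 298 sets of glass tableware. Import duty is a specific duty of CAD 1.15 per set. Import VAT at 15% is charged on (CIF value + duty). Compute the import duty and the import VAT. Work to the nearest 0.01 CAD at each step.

Import duty: CAD 342.70; import VAT: CAD 23144.40

Import duty = 298 × 1.15 = 342.70
VAT base = CIF + duty = 153953.29 + 342.70 = 154295.99
Import VAT = 154295.99 × 15% = 23144.40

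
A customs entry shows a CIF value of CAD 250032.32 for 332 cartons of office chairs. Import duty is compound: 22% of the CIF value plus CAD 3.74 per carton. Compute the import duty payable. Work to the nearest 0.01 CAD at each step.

Import duty: CAD 56248.79

Ad valorem component: 250032.32 × 22% = 55007.11
Specific component: 332 × 3.74 = 1241.68
Import duty = 55007.11 + 1241.68 = 56248.79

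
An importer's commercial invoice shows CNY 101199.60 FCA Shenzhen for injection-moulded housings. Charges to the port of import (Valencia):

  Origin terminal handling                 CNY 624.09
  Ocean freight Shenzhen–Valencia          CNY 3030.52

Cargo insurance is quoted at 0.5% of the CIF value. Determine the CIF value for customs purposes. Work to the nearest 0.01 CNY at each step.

Let C be the CIF value. C = FCA price + pre-shipment costs + freight + 0.5% × C
C − 0.5% × C = 101199.60 + 624.09 + 3030.52
0.995 × C = 104854.21
C = 104854.21 / 0.995 = 105381.12
Insurance premium = 0.5% × 105381.12 = 526.91

CIF value: CNY 105381.12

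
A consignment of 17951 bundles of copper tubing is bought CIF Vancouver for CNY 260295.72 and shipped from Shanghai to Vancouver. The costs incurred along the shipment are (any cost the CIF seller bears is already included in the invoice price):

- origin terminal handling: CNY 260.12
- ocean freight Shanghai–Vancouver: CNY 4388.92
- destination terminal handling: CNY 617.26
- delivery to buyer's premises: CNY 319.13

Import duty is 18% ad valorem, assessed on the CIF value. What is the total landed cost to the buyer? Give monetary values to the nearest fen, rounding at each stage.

CIF: the seller pays costs through ocean freight and marine insurance to the destination port.
Already in the invoice (seller's account under CIF): origin terminal, freight — exclude.
The CIF price already equals the CIF value: 260295.72
Import duty = 260295.72 × 18% = 46853.23
Buyer bears: destination terminal 617.26 + delivery 319.13 + duty 46853.23 = 47789.62
Landed cost = invoice 260295.72 + 47789.62 = 308085.34

Total landed cost: CNY 308085.34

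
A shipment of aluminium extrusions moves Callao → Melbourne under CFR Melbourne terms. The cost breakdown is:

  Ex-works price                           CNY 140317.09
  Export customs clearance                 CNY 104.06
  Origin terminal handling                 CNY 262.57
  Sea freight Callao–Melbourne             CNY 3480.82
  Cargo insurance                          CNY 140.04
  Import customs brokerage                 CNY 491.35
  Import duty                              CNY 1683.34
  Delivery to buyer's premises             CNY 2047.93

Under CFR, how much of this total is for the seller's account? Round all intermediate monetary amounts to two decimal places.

CFR: the seller pays costs through ocean freight to the destination port, but not insurance.
Seller's account: goods 140317.09 + export clearance 104.06 + origin terminal 262.57 + freight 3480.82 = 144164.54
Buyer's account: insurance 140.04 + brokerage 491.35 + duty 1683.34 + delivery 2047.93 = 4362.66

Seller's account: CNY 144164.54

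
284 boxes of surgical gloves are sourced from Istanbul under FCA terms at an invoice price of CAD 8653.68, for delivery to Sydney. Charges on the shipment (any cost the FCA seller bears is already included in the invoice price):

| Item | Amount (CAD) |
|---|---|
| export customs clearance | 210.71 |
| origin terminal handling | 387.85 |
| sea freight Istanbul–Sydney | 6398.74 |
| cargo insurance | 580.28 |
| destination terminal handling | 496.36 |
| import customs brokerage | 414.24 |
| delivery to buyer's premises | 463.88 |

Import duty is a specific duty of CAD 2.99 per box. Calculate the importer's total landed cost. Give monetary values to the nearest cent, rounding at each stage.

Total landed cost: CAD 18244.19

FCA: the seller delivers export-cleared goods to the carrier; the buyer bears costs from that point.
Already in the invoice (seller's account under FCA): export clearance — exclude.
CIF value = FCA price + origin terminal + freight + insurance = 8653.68 + 387.85 + 6398.74 + 580.28 = 16020.55
Import duty = 284 × 2.99 = 849.16
Buyer bears: origin terminal 387.85 + freight 6398.74 + insurance 580.28 + destination terminal 496.36 + brokerage 414.24 + delivery 463.88 + duty 849.16 = 9590.51
Landed cost = invoice 8653.68 + 9590.51 = 18244.19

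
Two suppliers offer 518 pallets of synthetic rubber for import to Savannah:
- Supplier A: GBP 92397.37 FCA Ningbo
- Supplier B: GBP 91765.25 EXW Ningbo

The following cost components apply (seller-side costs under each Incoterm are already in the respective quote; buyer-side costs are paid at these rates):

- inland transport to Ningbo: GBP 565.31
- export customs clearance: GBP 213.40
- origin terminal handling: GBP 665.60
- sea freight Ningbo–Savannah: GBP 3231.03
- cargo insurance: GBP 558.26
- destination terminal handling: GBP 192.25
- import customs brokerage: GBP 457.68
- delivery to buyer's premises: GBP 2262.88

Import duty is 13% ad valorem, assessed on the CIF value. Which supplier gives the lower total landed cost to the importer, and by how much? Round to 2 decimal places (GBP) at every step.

Supplier A is cheaper by GBP 165.65

Supplier A (FCA):
CIF value = FCA price + origin terminal + freight + insurance = 92397.37 + 665.60 + 3231.03 + 558.26 = 96852.26
Import duty = 96852.26 × 13% = 12590.79
Buyer bears (A): 665.60 + 3231.03 + 558.26 + 192.25 + 457.68 + 2262.88 = 7367.70
Landed cost (A) = invoice 92397.37 + 7367.70 + duty 12590.79 = 112355.86
Supplier B (EXW):
CIF value = EXW price + inland to port + export clearance + origin terminal + freight + insurance = 91765.25 + 565.31 + 213.40 + 665.60 + 3231.03 + 558.26 = 96998.85
Import duty = 96998.85 × 13% = 12609.85
Buyer bears (B): 565.31 + 213.40 + 665.60 + 3231.03 + 558.26 + 192.25 + 457.68 + 2262.88 = 8146.41
Landed cost (B) = invoice 91765.25 + 8146.41 + duty 12609.85 = 112521.51
Difference = |112355.86 − 112521.51| = 165.65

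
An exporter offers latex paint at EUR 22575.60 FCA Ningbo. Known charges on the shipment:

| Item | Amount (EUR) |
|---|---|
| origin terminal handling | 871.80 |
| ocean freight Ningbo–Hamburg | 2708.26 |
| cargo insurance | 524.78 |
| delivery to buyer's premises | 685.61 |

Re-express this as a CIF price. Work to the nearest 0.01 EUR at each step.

CIF price: EUR 26680.44

Not relevant to the conversion: delivery — on the buyer under both terms; not part of either seller's price.
From FCA to CIF, the seller additionally bears: origin terminal, freight, insurance.
CIF price = 22575.60 + 871.80 + 2708.26 + 524.78 = 26680.44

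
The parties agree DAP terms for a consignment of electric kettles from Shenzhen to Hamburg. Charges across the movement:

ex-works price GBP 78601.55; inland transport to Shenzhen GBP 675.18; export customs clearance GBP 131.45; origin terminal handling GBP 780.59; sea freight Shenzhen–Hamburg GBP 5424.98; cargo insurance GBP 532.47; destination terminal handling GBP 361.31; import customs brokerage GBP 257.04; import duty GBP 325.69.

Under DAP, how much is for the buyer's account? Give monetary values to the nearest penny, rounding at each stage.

Buyer's account: GBP 582.73

DAP: the seller bears all costs to the named destination except import duty and clearance.
Seller's account: goods 78601.55 + inland to port 675.18 + export clearance 131.45 + origin terminal 780.59 + freight 5424.98 + insurance 532.47 + destination terminal 361.31 = 86507.53
Buyer's account: brokerage 257.04 + duty 325.69 = 582.73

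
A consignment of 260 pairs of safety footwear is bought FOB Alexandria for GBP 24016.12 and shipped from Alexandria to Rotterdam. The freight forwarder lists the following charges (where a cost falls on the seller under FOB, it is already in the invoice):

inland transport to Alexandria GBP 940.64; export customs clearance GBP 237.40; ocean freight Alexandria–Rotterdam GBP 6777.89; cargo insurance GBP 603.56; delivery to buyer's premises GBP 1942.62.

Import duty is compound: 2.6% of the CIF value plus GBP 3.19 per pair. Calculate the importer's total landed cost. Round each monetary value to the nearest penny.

Total landed cost: GBP 34985.93

FOB: the seller bears costs until goods are on board at the origin port; the buyer bears freight, insurance and all costs thereafter.
Already in the invoice (seller's account under FOB): inland to port, export clearance — exclude.
CIF value = FOB price + freight + insurance = 24016.12 + 6777.89 + 603.56 = 31397.57
Ad valorem component: 31397.57 × 2.6% = 816.34
Specific component: 260 × 3.19 = 829.40
Import duty = 816.34 + 829.40 = 1645.74
Buyer bears: freight 6777.89 + insurance 603.56 + delivery 1942.62 + duty 1645.74 = 10969.81
Landed cost = invoice 24016.12 + 10969.81 = 34985.93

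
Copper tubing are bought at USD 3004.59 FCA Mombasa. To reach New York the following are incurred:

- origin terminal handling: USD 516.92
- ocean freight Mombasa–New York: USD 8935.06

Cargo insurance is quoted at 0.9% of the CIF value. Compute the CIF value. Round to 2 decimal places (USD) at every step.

CIF value: USD 12569.70

Let C be the CIF value. C = FCA price + pre-shipment costs + freight + 0.9% × C
C − 0.9% × C = 3004.59 + 516.92 + 8935.06
0.991 × C = 12456.57
C = 12456.57 / 0.991 = 12569.70
Insurance premium = 0.9% × 12569.70 = 113.13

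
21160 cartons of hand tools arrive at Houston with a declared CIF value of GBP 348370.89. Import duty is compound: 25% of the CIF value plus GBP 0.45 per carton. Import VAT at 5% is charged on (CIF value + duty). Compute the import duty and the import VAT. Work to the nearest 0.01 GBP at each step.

Ad valorem component: 348370.89 × 25% = 87092.72
Specific component: 21160 × 0.45 = 9522.00
Import duty = 87092.72 + 9522.00 = 96614.72
VAT base = CIF + duty = 348370.89 + 96614.72 = 444985.61
Import VAT = 444985.61 × 5% = 22249.28

Import duty: GBP 96614.72; import VAT: GBP 22249.28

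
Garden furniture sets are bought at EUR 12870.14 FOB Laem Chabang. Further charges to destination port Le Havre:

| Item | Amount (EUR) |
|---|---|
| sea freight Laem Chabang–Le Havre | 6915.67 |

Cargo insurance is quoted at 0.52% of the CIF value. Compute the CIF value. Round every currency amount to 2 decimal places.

CIF value: EUR 19889.23

Let C be the CIF value. C = FOB price + freight + 0.52% × C
C − 0.52% × C = 12870.14 + 6915.67
0.9948 × C = 19785.81
C = 19785.81 / 0.9948 = 19889.23
Insurance premium = 0.52% × 19889.23 = 103.42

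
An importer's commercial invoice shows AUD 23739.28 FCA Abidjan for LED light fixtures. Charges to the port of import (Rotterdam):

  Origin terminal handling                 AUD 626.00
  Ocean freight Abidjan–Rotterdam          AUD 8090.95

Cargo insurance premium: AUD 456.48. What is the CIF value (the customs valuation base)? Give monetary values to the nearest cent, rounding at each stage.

CIF value: AUD 32912.71

CIF = FCA price + pre-shipment costs + freight + insurance
CIF = 23739.28 + 626.00 + 8090.95 + 456.48 = 32912.71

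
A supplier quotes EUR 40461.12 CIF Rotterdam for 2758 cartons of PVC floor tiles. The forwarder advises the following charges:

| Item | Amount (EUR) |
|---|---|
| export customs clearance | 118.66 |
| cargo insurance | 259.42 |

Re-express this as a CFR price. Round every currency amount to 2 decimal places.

CFR price: EUR 40201.70

Not relevant to the conversion: export clearance — on the seller under both CIF and CFR; already in the CIF price and stays in the CFR price.
From CIF to CFR, the seller no longer bears: insurance.
CFR price = 40461.12 − 259.42 = 40201.70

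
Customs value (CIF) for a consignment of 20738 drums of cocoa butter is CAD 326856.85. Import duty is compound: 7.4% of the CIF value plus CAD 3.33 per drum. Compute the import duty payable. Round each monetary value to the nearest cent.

Ad valorem component: 326856.85 × 7.4% = 24187.41
Specific component: 20738 × 3.33 = 69057.54
Import duty = 24187.41 + 69057.54 = 93244.95

Import duty: CAD 93244.95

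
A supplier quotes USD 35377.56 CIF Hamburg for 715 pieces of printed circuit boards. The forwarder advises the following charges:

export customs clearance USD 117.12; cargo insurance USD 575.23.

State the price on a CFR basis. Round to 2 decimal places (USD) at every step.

CFR price: USD 34802.33

Not relevant to the conversion: export clearance — on the seller under both CIF and CFR; already in the CIF price and stays in the CFR price.
From CIF to CFR, the seller no longer bears: insurance.
CFR price = 35377.56 − 575.23 = 34802.33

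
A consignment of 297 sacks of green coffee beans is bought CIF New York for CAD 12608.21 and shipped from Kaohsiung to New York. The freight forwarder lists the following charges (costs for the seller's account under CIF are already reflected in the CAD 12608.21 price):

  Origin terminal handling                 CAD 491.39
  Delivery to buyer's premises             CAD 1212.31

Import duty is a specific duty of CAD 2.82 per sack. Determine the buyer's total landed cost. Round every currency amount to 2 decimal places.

CIF: the seller pays costs through ocean freight and marine insurance to the destination port.
Already in the invoice (seller's account under CIF): origin terminal — exclude.
The CIF price already equals the CIF value: 12608.21
Import duty = 297 × 2.82 = 837.54
Buyer bears: delivery 1212.31 + duty 837.54 = 2049.85
Landed cost = invoice 12608.21 + 2049.85 = 14658.06

Total landed cost: CAD 14658.06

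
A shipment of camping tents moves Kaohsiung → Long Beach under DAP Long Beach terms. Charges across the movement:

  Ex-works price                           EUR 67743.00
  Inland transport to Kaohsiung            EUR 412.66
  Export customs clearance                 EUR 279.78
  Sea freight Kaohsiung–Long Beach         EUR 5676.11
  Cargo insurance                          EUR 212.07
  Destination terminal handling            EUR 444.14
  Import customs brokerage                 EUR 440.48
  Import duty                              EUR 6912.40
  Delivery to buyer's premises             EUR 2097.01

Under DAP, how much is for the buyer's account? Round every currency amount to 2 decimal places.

DAP: the seller bears all costs to the named destination except import duty and clearance.
Seller's account: goods 67743.00 + inland to port 412.66 + export clearance 279.78 + freight 5676.11 + insurance 212.07 + destination terminal 444.14 + delivery 2097.01 = 76864.77
Buyer's account: brokerage 440.48 + duty 6912.40 = 7352.88

Buyer's account: EUR 7352.88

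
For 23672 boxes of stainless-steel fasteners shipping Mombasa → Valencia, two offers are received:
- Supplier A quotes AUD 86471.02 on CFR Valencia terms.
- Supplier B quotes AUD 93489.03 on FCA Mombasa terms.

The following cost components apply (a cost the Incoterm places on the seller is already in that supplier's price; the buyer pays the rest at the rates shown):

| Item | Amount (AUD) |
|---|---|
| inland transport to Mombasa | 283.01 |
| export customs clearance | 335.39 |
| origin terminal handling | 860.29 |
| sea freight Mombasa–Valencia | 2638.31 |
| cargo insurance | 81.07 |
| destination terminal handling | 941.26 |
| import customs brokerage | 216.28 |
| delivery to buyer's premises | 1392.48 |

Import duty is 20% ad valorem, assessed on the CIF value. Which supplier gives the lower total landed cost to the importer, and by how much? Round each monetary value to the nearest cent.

Supplier A is cheaper by AUD 12619.93

Supplier A (CFR):
CIF value = CFR price + insurance = 86471.02 + 81.07 = 86552.09
Import duty = 86552.09 × 20% = 17310.42
Buyer bears (A): 81.07 + 941.26 + 216.28 + 1392.48 = 2631.09
Landed cost (A) = invoice 86471.02 + 2631.09 + duty 17310.42 = 106412.53
Supplier B (FCA):
CIF value = FCA price + origin terminal + freight + insurance = 93489.03 + 860.29 + 2638.31 + 81.07 = 97068.70
Import duty = 97068.70 × 20% = 19413.74
Buyer bears (B): 860.29 + 2638.31 + 81.07 + 941.26 + 216.28 + 1392.48 = 6129.69
Landed cost (B) = invoice 93489.03 + 6129.69 + duty 19413.74 = 119032.46
Difference = |106412.53 − 119032.46| = 12619.93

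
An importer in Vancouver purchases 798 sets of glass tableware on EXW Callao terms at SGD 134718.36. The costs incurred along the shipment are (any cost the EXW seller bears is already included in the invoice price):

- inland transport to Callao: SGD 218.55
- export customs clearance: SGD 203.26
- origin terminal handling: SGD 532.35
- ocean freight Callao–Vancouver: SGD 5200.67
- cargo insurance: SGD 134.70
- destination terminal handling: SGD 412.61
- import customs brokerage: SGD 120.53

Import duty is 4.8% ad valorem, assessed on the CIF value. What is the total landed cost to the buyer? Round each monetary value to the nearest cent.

EXW: the seller makes goods available at their premises; the buyer bears all onward costs.
CIF value = EXW price + inland to port + export clearance + origin terminal + freight + insurance = 134718.36 + 218.55 + 203.26 + 532.35 + 5200.67 + 134.70 = 141007.89
Import duty = 141007.89 × 4.8% = 6768.38
Buyer bears: inland to port 218.55 + export clearance 203.26 + origin terminal 532.35 + freight 5200.67 + insurance 134.70 + destination terminal 412.61 + brokerage 120.53 + duty 6768.38 = 13591.05
Landed cost = invoice 134718.36 + 13591.05 = 148309.41

Total landed cost: SGD 148309.41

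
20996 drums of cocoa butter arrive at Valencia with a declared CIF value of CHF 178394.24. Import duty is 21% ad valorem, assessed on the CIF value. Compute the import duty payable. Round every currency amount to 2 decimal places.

Import duty: CHF 37462.79

Import duty = 178394.24 × 21% = 37462.79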